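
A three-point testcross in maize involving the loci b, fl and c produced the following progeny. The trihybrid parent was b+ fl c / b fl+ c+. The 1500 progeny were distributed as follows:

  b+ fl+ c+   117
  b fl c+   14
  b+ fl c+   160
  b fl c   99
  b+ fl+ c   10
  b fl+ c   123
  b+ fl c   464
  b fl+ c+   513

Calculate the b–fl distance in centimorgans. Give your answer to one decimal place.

16.0 centimorgans

The two rarest classes, b+ fl+ c and b fl c+, are the double crossovers. Comparing them with the parentals, only the fl allele has switched, so fl is the middle locus and the order is b – fl – c.
Crossovers in the b–fl interval produce the single-crossover classes b fl c and b+ fl+ c+ (99 + 117 = 216) plus the double crossovers (24).
RF(b–fl) = (216 + 24) / 1500 = 240/1500 = 0.1600 → 16.0 centimorgans.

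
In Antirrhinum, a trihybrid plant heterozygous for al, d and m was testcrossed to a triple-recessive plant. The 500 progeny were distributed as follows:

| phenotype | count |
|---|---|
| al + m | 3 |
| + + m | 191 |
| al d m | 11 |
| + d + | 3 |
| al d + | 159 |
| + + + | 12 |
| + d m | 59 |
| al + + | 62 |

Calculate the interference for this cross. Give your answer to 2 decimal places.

The two most frequent reciprocal classes, + + m and al d +, are the parental types, so the F1 was + + m / al d +.
The two rarest classes, al + m and + d +, are the double crossovers. Comparing them with the parentals, only the al allele has switched, so al is the middle locus and the order is d – al – m.
d–al: (121 + 6)/500 = 0.2540; al–m: (23 + 6)/500 = 0.0580.
Expected DCO frequency = 0.2540 × 0.0580 ≈ 0.01473; observed = 6/500 ≈ 0.01200.
Coefficient of coincidence = 0.01200/0.01473 ≈ 0.81; interference = 1 − 0.81 = 0.19.

0.19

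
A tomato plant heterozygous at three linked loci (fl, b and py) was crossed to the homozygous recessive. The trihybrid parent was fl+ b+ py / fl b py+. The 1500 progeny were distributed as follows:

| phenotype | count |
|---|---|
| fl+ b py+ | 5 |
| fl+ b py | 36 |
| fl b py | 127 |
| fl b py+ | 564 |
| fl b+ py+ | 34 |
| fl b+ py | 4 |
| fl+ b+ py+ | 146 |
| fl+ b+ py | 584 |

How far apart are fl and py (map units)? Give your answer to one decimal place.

The two rarest classes, fl b+ py and fl+ b py+, are the double crossovers. Comparing them with the parentals, only the fl allele has switched, so fl is the middle locus and the order is b – fl – py.
Crossovers in the fl–py interval produce the single-crossover classes fl+ b+ py+ and fl b py (146 + 127 = 273) plus the double crossovers (9).
RF(fl–py) = (273 + 9) / 1500 = 282/1500 = 0.1880 → 18.8 map units.

18.8 map units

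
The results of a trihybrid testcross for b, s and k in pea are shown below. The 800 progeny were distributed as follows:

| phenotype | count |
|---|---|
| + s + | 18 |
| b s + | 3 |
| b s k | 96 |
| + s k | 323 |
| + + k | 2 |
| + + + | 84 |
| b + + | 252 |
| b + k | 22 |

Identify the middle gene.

s

The two most frequent reciprocal classes, + s k and b + +, are the parental types, so the F1 was + s k / b + +.
The two rarest classes, + + k and b s +, are the double crossovers. Comparing them with the parentals, only the s allele has switched, so s is the middle locus and the order is k – s – b.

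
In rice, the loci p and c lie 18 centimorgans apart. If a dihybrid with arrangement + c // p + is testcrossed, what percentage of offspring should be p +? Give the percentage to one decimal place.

41.0%

A map distance of 18 centimorgans corresponds to a recombination frequency of 0.180.
The F1 is + c / p +, so p + is a parental gamete class with expected frequency (1 − r)/2 = 0.820/2 = 0.4100.
That is 0.4100 = 41.0% of the progeny.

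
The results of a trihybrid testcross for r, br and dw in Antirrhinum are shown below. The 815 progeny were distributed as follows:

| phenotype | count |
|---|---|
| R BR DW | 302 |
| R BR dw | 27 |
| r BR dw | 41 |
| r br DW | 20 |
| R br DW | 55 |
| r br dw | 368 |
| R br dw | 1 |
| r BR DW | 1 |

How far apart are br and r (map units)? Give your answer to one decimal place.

The two most frequent reciprocal classes, r br dw and R BR DW, are the parental types, so the F1 was r br dw / R BR DW.
The two rarest classes, R br dw and r BR DW, are the double crossovers. Comparing them with the parentals, only the r allele has switched, so r is the middle locus and the order is dw – r – br.
Crossovers in the r–br interval produce the single-crossover classes r BR dw and R br DW (41 + 55 = 96) plus the double crossovers (2).
RF(r–br) = (96 + 2) / 815 = 98/815 = 0.1202 → 12.0 map units.

12.0 map units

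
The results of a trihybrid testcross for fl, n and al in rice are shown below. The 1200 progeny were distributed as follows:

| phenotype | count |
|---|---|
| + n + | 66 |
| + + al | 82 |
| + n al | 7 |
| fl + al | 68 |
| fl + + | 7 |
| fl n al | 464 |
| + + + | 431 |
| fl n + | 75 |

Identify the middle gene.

The two most frequent reciprocal classes, + + + and fl n al, are the parental types, so the F1 was + + + / fl n al.
The two rarest classes, fl + + and + n al, are the double crossovers. Comparing them with the parentals, only the fl allele has switched, so fl is the middle locus and the order is n – fl – al.

fl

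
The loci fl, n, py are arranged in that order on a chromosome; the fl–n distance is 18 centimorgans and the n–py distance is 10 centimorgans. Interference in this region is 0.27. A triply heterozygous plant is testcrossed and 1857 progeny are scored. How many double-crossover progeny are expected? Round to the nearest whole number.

24

Map distances give recombination frequencies of 0.180 and 0.100 for the two intervals.
With interference 0.27 (so coincidence = 0.73), expected double-crossover frequency = 0.180 × 0.100 × 0.73 = 0.01314.
Expected number = 0.01314 × 1857 = 24.40 ≈ 24.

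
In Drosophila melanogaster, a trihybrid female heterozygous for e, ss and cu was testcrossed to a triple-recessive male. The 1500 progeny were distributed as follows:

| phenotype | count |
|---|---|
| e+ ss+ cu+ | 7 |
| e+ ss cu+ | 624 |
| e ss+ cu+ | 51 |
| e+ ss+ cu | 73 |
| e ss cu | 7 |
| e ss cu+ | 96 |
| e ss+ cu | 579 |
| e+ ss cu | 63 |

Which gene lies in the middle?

ss

The two most frequent reciprocal classes, e+ ss cu+ and e ss+ cu, are the parental types, so the F1 was e+ ss cu+ / e ss+ cu.
The two rarest classes, e+ ss+ cu+ and e ss cu, are the double crossovers. Comparing them with the parentals, only the ss allele has switched, so ss is the middle locus and the order is e – ss – cu.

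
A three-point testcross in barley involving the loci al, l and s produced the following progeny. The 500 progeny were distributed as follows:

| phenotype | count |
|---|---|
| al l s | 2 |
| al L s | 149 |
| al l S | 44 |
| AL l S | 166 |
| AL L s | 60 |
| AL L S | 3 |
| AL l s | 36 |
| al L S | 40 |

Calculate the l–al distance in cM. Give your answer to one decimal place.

21.8 cM

The two most frequent reciprocal classes, al L s and AL l S, are the parental types, so the F1 was al L s / AL l S.
The two rarest classes, al l s and AL L S, are the double crossovers. Comparing them with the parentals, only the l allele has switched, so l is the middle locus and the order is s – l – al.
Crossovers in the l–al interval produce the single-crossover classes AL L s and al l S (60 + 44 = 104) plus the double crossovers (5).
RF(l–al) = (104 + 5) / 500 = 109/500 = 0.2180 → 21.8 cM.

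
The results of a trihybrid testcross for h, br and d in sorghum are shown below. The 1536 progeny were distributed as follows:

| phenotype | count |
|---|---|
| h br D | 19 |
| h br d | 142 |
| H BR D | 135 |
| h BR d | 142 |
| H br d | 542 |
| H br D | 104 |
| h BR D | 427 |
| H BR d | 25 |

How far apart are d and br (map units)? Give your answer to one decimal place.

18.9 map units

The two most frequent reciprocal classes, h BR D and H br d, are the parental types, so the F1 was h BR D / H br d.
The two rarest classes, h br D and H BR d, are the double crossovers. Comparing them with the parentals, only the br allele has switched, so br is the middle locus and the order is h – br – d.
Crossovers in the br–d interval produce the single-crossover classes h BR d and H br D (142 + 104 = 246) plus the double crossovers (44).
RF(br–d) = (246 + 44) / 1536 = 290/1536 = 0.1888 → 18.9 map units.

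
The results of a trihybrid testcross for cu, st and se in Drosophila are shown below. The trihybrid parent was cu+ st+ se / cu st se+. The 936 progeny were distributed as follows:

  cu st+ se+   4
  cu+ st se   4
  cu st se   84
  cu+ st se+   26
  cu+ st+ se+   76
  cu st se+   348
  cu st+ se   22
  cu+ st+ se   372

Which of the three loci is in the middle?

The two rarest classes, cu+ st se and cu st+ se+, are the double crossovers. Comparing them with the parentals, only the st allele has switched, so st is the middle locus and the order is cu – st – se.

st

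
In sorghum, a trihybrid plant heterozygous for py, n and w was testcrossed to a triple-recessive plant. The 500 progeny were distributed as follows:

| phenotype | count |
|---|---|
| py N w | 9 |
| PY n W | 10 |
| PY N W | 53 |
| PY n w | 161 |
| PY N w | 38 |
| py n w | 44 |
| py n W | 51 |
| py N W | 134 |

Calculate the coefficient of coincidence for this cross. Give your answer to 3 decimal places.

The two most frequent reciprocal classes, py N W and PY n w, are the parental types, so the F1 was py N W / PY n w.
The two rarest classes, py N w and PY n W, are the double crossovers. Comparing them with the parentals, only the w allele has switched, so w is the middle locus and the order is py – w – n.
py–w: (97 + 19)/500 = 0.2320; w–n: (89 + 19)/500 = 0.2160.
Expected DCO frequency = 0.2320 × 0.2160 ≈ 0.05011; observed = 19/500 ≈ 0.03800.
Coefficient of coincidence = 0.03800/0.05011 ≈ 0.758.

0.758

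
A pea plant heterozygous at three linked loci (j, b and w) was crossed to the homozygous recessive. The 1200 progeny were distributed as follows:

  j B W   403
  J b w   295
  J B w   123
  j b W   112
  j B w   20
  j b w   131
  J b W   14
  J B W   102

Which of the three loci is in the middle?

The two most frequent reciprocal classes, J b w and j B W, are the parental types, so the F1 was J b w / j B W.
The two rarest classes, J b W and j B w, are the double crossovers. Comparing them with the parentals, only the w allele has switched, so w is the middle locus and the order is b – w – j.

w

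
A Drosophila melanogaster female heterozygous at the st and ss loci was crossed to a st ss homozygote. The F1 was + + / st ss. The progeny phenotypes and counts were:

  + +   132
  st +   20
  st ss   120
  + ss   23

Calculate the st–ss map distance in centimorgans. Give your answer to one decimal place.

The recombinant classes are + ss and st +: 23 + 20 = 43.
Recombination frequency = 43/295 = 0.1458 ≈ 14.6%, i.e. 14.6 centimorgans.

14.6 centimorgans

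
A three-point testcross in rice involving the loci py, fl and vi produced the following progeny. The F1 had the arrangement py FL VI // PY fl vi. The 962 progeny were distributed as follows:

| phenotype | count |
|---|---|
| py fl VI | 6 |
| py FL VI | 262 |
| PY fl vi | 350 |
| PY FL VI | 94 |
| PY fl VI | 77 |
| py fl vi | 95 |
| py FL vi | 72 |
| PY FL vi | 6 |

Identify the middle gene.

fl

The two rarest classes, py fl VI and PY FL vi, are the double crossovers. Comparing them with the parentals, only the fl allele has switched, so fl is the middle locus and the order is vi – fl – py.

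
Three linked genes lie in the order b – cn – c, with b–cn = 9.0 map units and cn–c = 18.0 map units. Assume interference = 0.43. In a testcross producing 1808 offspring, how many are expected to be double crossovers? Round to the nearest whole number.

17

Map distances give recombination frequencies of 0.090 and 0.180 for the two intervals.
With interference 0.43 (so coincidence = 0.57), expected double-crossover frequency = 0.090 × 0.180 × 0.57 = 0.00923.
Expected number = 0.00923 × 1808 = 16.70 ≈ 17.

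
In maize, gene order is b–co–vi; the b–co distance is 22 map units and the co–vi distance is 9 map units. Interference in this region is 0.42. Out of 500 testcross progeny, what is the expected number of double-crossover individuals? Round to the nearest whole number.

Map distances give recombination frequencies of 0.220 and 0.090 for the two intervals.
With interference 0.42 (so coincidence = 0.58), expected double-crossover frequency = 0.220 × 0.090 × 0.58 = 0.01148.
Expected number = 0.01148 × 500 = 5.74 ≈ 6.

6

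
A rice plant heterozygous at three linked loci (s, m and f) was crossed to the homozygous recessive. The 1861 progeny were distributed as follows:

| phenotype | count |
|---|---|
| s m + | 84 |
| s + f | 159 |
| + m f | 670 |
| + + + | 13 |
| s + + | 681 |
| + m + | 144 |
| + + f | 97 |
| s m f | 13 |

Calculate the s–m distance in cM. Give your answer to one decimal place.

The two most frequent reciprocal classes, + m f and s + +, are the parental types, so the F1 was + m f / s + +.
The two rarest classes, s m f and + + +, are the double crossovers. Comparing them with the parentals, only the s allele has switched, so s is the middle locus and the order is f – s – m.
Crossovers in the s–m interval produce the single-crossover classes + + f and s m + (97 + 84 = 181) plus the double crossovers (26).
RF(s–m) = (181 + 26) / 1861 = 207/1861 = 0.1112 → 11.1 cM.

11.1 cM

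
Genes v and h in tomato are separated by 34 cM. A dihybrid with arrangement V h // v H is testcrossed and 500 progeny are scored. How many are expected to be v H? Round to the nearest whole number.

165

A map distance of 34 cM corresponds to a recombination frequency of 0.340.
The F1 is V h / v H, so v H is a parental gamete class with expected frequency (1 − r)/2 = 0.660/2 = 0.3300.
Expected number = 0.3300 × 500 = 165.00 ≈ 165.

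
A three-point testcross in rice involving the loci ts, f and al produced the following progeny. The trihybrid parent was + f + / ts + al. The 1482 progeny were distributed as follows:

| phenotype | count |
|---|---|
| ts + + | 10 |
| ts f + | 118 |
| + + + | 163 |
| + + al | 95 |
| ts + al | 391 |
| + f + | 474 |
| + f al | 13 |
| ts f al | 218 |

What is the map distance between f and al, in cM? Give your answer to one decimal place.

27.3 cM

The two rarest classes, + f al and ts + +, are the double crossovers. Comparing them with the parentals, only the al allele has switched, so al is the middle locus and the order is ts – al – f.
Crossovers in the al–f interval produce the single-crossover classes + + + and ts f al (163 + 218 = 381) plus the double crossovers (23).
RF(al–f) = (381 + 23) / 1482 = 404/1482 = 0.2726 → 27.3 cM.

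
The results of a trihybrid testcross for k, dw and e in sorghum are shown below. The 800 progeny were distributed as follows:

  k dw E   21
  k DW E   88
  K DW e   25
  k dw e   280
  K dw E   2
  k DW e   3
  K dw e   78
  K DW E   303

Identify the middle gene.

The two most frequent reciprocal classes, k dw e and K DW E, are the parental types, so the F1 was k dw e / K DW E.
The two rarest classes, k DW e and K dw E, are the double crossovers. Comparing them with the parentals, only the dw allele has switched, so dw is the middle locus and the order is k – dw – e.

dw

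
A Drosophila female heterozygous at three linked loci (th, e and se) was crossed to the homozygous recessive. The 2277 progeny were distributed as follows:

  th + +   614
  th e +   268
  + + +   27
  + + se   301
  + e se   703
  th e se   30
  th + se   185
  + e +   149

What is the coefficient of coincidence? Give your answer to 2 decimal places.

The two most frequent reciprocal classes, th + + and + e se, are the parental types, so the F1 was th + + / + e se.
The two rarest classes, + + + and th e se, are the double crossovers. Comparing them with the parentals, only the th allele has switched, so th is the middle locus and the order is se – th – e.
se–th: (334 + 57)/2277 = 0.1717; th–e: (569 + 57)/2277 = 0.2749.
Expected DCO frequency = 0.1717 × 0.2749 ≈ 0.04720; observed = 57/2277 ≈ 0.02503.
Coefficient of coincidence = 0.02503/0.04720 ≈ 0.53.

0.53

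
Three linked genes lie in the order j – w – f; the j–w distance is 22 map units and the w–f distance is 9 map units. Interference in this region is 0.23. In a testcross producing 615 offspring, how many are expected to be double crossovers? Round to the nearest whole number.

9

Map distances give recombination frequencies of 0.220 and 0.090 for the two intervals.
With interference 0.23 (so coincidence = 0.77), expected double-crossover frequency = 0.220 × 0.090 × 0.77 = 0.01525.
Expected number = 0.01525 × 615 = 9.38 ≈ 9.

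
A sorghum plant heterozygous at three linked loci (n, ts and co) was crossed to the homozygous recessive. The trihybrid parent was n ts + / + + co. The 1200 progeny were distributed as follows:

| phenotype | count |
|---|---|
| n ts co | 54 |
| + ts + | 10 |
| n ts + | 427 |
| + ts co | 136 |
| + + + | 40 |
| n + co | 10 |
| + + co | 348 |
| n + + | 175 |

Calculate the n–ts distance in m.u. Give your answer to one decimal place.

27.6 m.u.

The two rarest classes, + ts + and n + co, are the double crossovers. Comparing them with the parentals, only the n allele has switched, so n is the middle locus and the order is ts – n – co.
Crossovers in the ts–n interval produce the single-crossover classes n + + and + ts co (175 + 136 = 311) plus the double crossovers (20).
RF(ts–n) = (311 + 20) / 1200 = 331/1200 = 0.2758 → 27.6 m.u.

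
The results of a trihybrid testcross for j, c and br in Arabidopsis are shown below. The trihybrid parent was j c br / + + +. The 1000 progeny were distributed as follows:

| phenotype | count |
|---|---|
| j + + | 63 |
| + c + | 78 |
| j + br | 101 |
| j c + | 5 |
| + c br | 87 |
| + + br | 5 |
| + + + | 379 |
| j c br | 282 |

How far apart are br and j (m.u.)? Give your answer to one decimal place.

16.0 m.u.

The two rarest classes, j c + and + + br, are the double crossovers. Comparing them with the parentals, only the br allele has switched, so br is the middle locus and the order is j – br – c.
Crossovers in the j–br interval produce the single-crossover classes + c br and j + + (87 + 63 = 150) plus the double crossovers (10).
RF(j–br) = (150 + 10) / 1000 = 160/1000 = 0.1600 → 16.0 m.u.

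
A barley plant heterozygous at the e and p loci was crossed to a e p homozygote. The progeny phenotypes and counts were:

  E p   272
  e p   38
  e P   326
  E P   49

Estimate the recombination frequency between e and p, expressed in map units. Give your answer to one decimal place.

12.7 map units

The two most frequent classes, E p (272) and e P (326), are the parental types, so the F1 was E p / e P.
The recombinant classes are E P and e p: 49 + 38 = 87.
Recombination frequency = 87/685 = 0.1270 ≈ 12.7%, i.e. 12.7 map units.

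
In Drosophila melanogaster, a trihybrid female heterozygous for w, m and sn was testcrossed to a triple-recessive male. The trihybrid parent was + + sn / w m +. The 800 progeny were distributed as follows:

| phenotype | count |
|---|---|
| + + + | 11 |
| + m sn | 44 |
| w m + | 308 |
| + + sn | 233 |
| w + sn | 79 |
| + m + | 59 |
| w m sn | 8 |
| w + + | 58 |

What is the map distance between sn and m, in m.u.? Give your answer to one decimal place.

The two rarest classes, + + + and w m sn, are the double crossovers. Comparing them with the parentals, only the sn allele has switched, so sn is the middle locus and the order is w – sn – m.
Crossovers in the sn–m interval produce the single-crossover classes + m sn and w + + (44 + 58 = 102) plus the double crossovers (19).
RF(sn–m) = (102 + 19) / 800 = 121/800 = 0.1512 → 15.1 m.u.

15.1 m.u.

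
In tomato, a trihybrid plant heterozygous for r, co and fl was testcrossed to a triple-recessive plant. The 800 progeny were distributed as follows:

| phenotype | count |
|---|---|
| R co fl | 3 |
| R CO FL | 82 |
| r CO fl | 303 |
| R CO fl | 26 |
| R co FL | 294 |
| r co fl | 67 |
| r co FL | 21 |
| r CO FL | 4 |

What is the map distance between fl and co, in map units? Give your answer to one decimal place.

The two most frequent reciprocal classes, r CO fl and R co FL, are the parental types, so the F1 was r CO fl / R co FL.
The two rarest classes, r CO FL and R co fl, are the double crossovers. Comparing them with the parentals, only the fl allele has switched, so fl is the middle locus and the order is r – fl – co.
Crossovers in the fl–co interval produce the single-crossover classes r co fl and R CO FL (67 + 82 = 149) plus the double crossovers (7).
RF(fl–co) = (149 + 7) / 800 = 156/800 = 0.1950 → 19.5 map units.

19.5 map units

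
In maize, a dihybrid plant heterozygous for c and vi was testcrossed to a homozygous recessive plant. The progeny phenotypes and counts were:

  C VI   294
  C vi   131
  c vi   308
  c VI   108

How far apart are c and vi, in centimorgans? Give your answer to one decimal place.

28.4 centimorgans

The two most frequent classes, C VI (294) and c vi (308), are the parental types, so the F1 was C VI / c vi.
The recombinant classes are C vi and c VI: 131 + 108 = 239.
Recombination frequency = 239/841 = 0.2842 ≈ 28.4%, i.e. 28.4 centimorgans.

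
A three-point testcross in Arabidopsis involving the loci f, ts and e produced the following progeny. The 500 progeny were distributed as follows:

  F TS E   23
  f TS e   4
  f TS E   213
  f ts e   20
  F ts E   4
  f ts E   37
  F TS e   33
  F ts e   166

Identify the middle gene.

e

The two most frequent reciprocal classes, F ts e and f TS E, are the parental types, so the F1 was F ts e / f TS E.
The two rarest classes, F ts E and f TS e, are the double crossovers. Comparing them with the parentals, only the e allele has switched, so e is the middle locus and the order is ts – e – f.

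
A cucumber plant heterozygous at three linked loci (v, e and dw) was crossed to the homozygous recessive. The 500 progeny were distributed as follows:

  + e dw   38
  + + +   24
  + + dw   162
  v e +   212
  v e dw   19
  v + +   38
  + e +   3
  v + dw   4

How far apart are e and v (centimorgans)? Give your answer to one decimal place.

16.6 centimorgans

The two most frequent reciprocal classes, + + dw and v e +, are the parental types, so the F1 was + + dw / v e +.
The two rarest classes, v + dw and + e +, are the double crossovers. Comparing them with the parentals, only the v allele has switched, so v is the middle locus and the order is dw – v – e.
Crossovers in the v–e interval produce the single-crossover classes + e dw and v + + (38 + 38 = 76) plus the double crossovers (7).
RF(v–e) = (76 + 7) / 500 = 83/500 = 0.1660 → 16.6 centimorgans.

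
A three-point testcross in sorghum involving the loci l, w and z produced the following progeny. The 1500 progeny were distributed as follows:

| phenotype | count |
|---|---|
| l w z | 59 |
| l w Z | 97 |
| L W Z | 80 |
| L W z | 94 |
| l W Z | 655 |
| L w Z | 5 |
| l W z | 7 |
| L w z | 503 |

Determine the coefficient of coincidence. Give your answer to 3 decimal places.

0.587

The two most frequent reciprocal classes, l W Z and L w z, are the parental types, so the F1 was l W Z / L w z.
The two rarest classes, l W z and L w Z, are the double crossovers. Comparing them with the parentals, only the z allele has switched, so z is the middle locus and the order is l – z – w.
l–z: (139 + 12)/1500 = 0.1007; z–w: (191 + 12)/1500 = 0.1353.
Expected DCO frequency = 0.1007 × 0.1353 ≈ 0.01362; observed = 12/1500 ≈ 0.00800.
Coefficient of coincidence = 0.00800/0.01362 ≈ 0.587.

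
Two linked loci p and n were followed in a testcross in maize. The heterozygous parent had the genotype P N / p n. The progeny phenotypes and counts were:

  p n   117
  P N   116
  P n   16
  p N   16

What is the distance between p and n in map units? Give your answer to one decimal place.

The recombinant classes are P n and p N: 16 + 16 = 32.
Recombination frequency = 32/265 = 0.1208 ≈ 12.1%, i.e. 12.1 map units.

12.1 map units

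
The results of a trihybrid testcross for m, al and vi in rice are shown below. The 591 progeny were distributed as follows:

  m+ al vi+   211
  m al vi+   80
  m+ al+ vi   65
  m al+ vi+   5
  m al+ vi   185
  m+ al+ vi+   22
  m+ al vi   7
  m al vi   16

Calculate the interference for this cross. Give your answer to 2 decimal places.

0.10

The two most frequent reciprocal classes, m+ al vi+ and m al+ vi, are the parental types, so the F1 was m+ al vi+ / m al+ vi.
The two rarest classes, m+ al vi and m al+ vi+, are the double crossovers. Comparing them with the parentals, only the vi allele has switched, so vi is the middle locus and the order is al – vi – m.
al–vi: (38 + 12)/591 = 0.0846; vi–m: (145 + 12)/591 = 0.2657.
Expected DCO frequency = 0.0846 × 0.2657 ≈ 0.02248; observed = 12/591 ≈ 0.02030.
Coefficient of coincidence = 0.02030/0.02248 ≈ 0.90; interference = 1 − 0.90 = 0.10.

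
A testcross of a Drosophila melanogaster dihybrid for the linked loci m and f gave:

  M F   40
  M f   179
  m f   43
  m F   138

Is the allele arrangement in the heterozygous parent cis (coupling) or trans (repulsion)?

trans

The two most frequent classes are M f (179) and m F (138); these are the parental (non-recombinant) types.
So the F1 carried M f on one chromosome and m F on the other — the recessive alleles are on opposite chromosomes (trans / repulsion).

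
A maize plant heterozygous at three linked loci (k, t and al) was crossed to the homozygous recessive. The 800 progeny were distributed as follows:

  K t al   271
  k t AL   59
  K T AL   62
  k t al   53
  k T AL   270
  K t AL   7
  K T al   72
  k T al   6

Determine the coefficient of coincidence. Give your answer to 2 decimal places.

0.56

The two most frequent reciprocal classes, K t al and k T AL, are the parental types, so the F1 was K t al / k T AL.
The two rarest classes, K t AL and k T al, are the double crossovers. Comparing them with the parentals, only the al allele has switched, so al is the middle locus and the order is t – al – k.
t–al: (131 + 13)/800 = 0.1800; al–k: (115 + 13)/800 = 0.1600.
Expected DCO frequency = 0.1800 × 0.1600 ≈ 0.02880; observed = 13/800 ≈ 0.01625.
Coefficient of coincidence = 0.01625/0.02880 ≈ 0.56.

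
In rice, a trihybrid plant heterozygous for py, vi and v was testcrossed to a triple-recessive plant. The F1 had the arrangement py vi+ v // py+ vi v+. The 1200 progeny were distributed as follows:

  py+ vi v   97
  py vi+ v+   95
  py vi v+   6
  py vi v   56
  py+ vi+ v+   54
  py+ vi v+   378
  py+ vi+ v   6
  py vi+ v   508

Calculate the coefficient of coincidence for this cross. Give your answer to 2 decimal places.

The two rarest classes, py+ vi+ v and py vi v+, are the double crossovers. Comparing them with the parentals, only the py allele has switched, so py is the middle locus and the order is v – py – vi.
v–py: (192 + 12)/1200 = 0.1700; py–vi: (110 + 12)/1200 = 0.1017.
Expected DCO frequency = 0.1700 × 0.1017 ≈ 0.01729; observed = 12/1200 ≈ 0.01000.
Coefficient of coincidence = 0.01000/0.01729 ≈ 0.58.

0.58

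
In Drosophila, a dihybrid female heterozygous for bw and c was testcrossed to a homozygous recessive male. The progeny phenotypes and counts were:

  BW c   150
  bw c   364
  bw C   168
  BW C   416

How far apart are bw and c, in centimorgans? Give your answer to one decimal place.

The two most frequent classes, BW C (416) and bw c (364), are the parental types, so the F1 was BW C / bw c.
The recombinant classes are BW c and bw C: 150 + 168 = 318.
Recombination frequency = 318/1098 = 0.2896 ≈ 29.0%, i.e. 29.0 centimorgans.

29.0 centimorgans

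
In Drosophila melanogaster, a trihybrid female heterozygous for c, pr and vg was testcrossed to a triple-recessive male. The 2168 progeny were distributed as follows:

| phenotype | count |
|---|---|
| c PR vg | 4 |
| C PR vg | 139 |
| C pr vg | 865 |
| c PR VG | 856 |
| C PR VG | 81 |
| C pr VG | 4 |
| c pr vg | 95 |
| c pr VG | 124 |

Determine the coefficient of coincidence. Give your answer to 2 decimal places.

0.35

The two most frequent reciprocal classes, c PR VG and C pr vg, are the parental types, so the F1 was c PR VG / C pr vg.
The two rarest classes, c PR vg and C pr VG, are the double crossovers. Comparing them with the parentals, only the vg allele has switched, so vg is the middle locus and the order is pr – vg – c.
pr–vg: (263 + 8)/2168 = 0.1250; vg–c: (176 + 8)/2168 = 0.0849.
Expected DCO frequency = 0.1250 × 0.0849 ≈ 0.01061; observed = 8/2168 ≈ 0.00369.
Coefficient of coincidence = 0.00369/0.01061 ≈ 0.35.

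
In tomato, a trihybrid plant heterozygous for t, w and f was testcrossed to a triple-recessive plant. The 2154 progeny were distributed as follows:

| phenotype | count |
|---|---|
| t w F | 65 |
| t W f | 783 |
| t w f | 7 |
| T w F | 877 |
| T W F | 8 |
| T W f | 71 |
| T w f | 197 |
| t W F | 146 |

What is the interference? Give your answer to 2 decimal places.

The two most frequent reciprocal classes, T w F and t W f, are the parental types, so the F1 was T w F / t W f.
The two rarest classes, T W F and t w f, are the double crossovers. Comparing them with the parentals, only the w allele has switched, so w is the middle locus and the order is t – w – f.
t–w: (136 + 15)/2154 = 0.0701; w–f: (343 + 15)/2154 = 0.1662.
Expected DCO frequency = 0.0701 × 0.1662 ≈ 0.01165; observed = 15/2154 ≈ 0.00696.
Coefficient of coincidence = 0.00696/0.01165 ≈ 0.60; interference = 1 − 0.60 = 0.40.

0.40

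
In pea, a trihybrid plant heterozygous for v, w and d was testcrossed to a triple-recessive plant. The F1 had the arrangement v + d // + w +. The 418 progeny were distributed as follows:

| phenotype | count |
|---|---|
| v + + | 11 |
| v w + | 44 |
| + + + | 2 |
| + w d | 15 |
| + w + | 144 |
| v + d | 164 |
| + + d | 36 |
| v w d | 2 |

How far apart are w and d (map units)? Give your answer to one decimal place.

7.2 map units

The two rarest classes, v w d and + + +, are the double crossovers. Comparing them with the parentals, only the w allele has switched, so w is the middle locus and the order is v – w – d.
Crossovers in the w–d interval produce the single-crossover classes v + + and + w d (11 + 15 = 26) plus the double crossovers (4).
RF(w–d) = (26 + 4) / 418 = 30/418 = 0.0718 → 7.2 map units.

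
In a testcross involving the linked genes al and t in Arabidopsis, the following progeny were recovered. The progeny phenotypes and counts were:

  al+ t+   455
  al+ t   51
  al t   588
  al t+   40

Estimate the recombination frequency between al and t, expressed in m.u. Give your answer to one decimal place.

8.0 m.u.

The two most frequent classes, al+ t+ (455) and al t (588), are the parental types, so the F1 was al+ t+ / al t.
The recombinant classes are al+ t and al t+: 51 + 40 = 91.
Recombination frequency = 91/1134 = 0.0802 ≈ 8.0%, i.e. 8.0 m.u.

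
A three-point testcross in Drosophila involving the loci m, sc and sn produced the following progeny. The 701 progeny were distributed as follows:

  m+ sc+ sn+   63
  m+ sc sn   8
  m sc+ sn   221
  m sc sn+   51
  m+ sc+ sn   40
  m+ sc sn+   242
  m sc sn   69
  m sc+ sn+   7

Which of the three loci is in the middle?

The two most frequent reciprocal classes, m+ sc sn+ and m sc+ sn, are the parental types, so the F1 was m+ sc sn+ / m sc+ sn.
The two rarest classes, m+ sc sn and m sc+ sn+, are the double crossovers. Comparing them with the parentals, only the sn allele has switched, so sn is the middle locus and the order is m – sn – sc.

sn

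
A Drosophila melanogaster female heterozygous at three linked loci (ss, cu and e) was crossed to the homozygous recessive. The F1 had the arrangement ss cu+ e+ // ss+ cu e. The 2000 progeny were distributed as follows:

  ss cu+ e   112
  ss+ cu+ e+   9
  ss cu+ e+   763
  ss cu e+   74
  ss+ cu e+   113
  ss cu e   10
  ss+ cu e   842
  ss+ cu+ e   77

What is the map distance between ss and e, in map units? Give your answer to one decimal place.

The two rarest classes, ss+ cu+ e+ and ss cu e, are the double crossovers. Comparing them with the parentals, only the ss allele has switched, so ss is the middle locus and the order is cu – ss – e.
Crossovers in the ss–e interval produce the single-crossover classes ss cu+ e and ss+ cu e+ (112 + 113 = 225) plus the double crossovers (19).
RF(ss–e) = (225 + 19) / 2000 = 244/2000 = 0.1220 → 12.2 map units.

12.2 map units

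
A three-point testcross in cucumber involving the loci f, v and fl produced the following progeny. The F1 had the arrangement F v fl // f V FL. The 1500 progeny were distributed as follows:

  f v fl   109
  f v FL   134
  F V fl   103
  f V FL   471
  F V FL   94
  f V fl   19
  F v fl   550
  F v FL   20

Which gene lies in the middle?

The two rarest classes, F v FL and f V fl, are the double crossovers. Comparing them with the parentals, only the fl allele has switched, so fl is the middle locus and the order is v – fl – f.

fl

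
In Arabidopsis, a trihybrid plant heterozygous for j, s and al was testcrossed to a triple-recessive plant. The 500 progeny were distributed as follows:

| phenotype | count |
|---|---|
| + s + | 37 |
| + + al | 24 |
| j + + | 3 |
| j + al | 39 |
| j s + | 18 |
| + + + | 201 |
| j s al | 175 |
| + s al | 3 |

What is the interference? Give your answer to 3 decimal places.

The two most frequent reciprocal classes, j s al and + + +, are the parental types, so the F1 was j s al / + + +.
The two rarest classes, + s al and j + +, are the double crossovers. Comparing them with the parentals, only the j allele has switched, so j is the middle locus and the order is s – j – al.
s–j: (76 + 6)/500 = 0.1640; j–al: (42 + 6)/500 = 0.0960.
Expected DCO frequency = 0.1640 × 0.0960 ≈ 0.01574; observed = 6/500 ≈ 0.01200.
Coefficient of coincidence = 0.01200/0.01574 ≈ 0.762; interference = 1 − 0.762 = 0.238.

0.238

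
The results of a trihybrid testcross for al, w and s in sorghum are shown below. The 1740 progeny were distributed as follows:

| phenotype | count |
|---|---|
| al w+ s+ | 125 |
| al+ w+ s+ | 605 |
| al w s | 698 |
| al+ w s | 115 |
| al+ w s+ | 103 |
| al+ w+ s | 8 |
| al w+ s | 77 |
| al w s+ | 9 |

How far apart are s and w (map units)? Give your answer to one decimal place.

11.3 map units

The two most frequent reciprocal classes, al w s and al+ w+ s+, are the parental types, so the F1 was al w s / al+ w+ s+.
The two rarest classes, al w s+ and al+ w+ s, are the double crossovers. Comparing them with the parentals, only the s allele has switched, so s is the middle locus and the order is al – s – w.
Crossovers in the s–w interval produce the single-crossover classes al w+ s and al+ w s+ (77 + 103 = 180) plus the double crossovers (17).
RF(s–w) = (180 + 17) / 1740 = 197/1740 = 0.1132 → 11.3 map units.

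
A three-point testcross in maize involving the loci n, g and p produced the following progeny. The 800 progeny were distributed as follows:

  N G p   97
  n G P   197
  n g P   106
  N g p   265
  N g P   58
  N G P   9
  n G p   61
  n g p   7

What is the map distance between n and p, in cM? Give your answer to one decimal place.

The two most frequent reciprocal classes, n G P and N g p, are the parental types, so the F1 was n G P / N g p.
The two rarest classes, N G P and n g p, are the double crossovers. Comparing them with the parentals, only the n allele has switched, so n is the middle locus and the order is g – n – p.
Crossovers in the n–p interval produce the single-crossover classes n G p and N g P (61 + 58 = 119) plus the double crossovers (16).
RF(n–p) = (119 + 16) / 800 = 135/800 = 0.1688 → 16.9 cM.

16.9 cM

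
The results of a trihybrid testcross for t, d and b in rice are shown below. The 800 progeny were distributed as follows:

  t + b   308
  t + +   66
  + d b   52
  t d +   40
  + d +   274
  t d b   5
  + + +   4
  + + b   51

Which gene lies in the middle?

The two most frequent reciprocal classes, + d + and t + b, are the parental types, so the F1 was + d + / t + b.
The two rarest classes, + + + and t d b, are the double crossovers. Comparing them with the parentals, only the d allele has switched, so d is the middle locus and the order is t – d – b.

d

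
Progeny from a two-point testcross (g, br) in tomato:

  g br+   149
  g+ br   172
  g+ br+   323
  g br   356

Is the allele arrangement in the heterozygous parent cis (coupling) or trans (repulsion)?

The two most frequent classes are g+ br+ (323) and g br (356); these are the parental (non-recombinant) types.
So the F1 carried g+ br+ on one chromosome and g br on the other — the recessive alleles are on the same chromosome (cis / coupling).

cis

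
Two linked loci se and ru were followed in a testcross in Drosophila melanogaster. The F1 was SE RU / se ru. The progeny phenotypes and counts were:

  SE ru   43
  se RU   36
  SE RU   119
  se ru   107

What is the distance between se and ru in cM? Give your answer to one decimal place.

The recombinant classes are SE ru and se RU: 43 + 36 = 79.
Recombination frequency = 79/305 = 0.2590 ≈ 25.9%, i.e. 25.9 cM.

25.9 cM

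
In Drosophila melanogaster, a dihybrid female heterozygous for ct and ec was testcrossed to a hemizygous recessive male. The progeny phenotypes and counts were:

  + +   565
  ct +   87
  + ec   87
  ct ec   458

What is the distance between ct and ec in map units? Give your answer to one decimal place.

The two most frequent classes, + + (565) and ct ec (458), are the parental types, so the F1 was + + / ct ec.
The recombinant classes are + ec and ct +: 87 + 87 = 174.
Recombination frequency = 174/1197 = 0.1454 ≈ 14.5%, i.e. 14.5 map units.

14.5 map units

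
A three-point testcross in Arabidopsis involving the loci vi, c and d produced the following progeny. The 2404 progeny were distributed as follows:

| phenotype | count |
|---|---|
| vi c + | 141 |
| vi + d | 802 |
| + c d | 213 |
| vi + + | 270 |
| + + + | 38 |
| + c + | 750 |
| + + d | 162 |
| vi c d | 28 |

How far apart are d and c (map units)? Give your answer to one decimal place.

22.8 map units

The two most frequent reciprocal classes, + c + and vi + d, are the parental types, so the F1 was + c + / vi + d.
The two rarest classes, + + + and vi c d, are the double crossovers. Comparing them with the parentals, only the c allele has switched, so c is the middle locus and the order is vi – c – d.
Crossovers in the c–d interval produce the single-crossover classes + c d and vi + + (213 + 270 = 483) plus the double crossovers (66).
RF(c–d) = (483 + 66) / 2404 = 549/2404 = 0.2284 → 22.8 map units.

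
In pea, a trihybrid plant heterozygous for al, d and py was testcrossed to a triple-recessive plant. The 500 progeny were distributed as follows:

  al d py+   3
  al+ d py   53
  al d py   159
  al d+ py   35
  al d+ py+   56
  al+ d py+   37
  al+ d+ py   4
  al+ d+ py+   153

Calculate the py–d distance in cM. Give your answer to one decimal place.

The two most frequent reciprocal classes, al d py and al+ d+ py+, are the parental types, so the F1 was al d py / al+ d+ py+.
The two rarest classes, al d py+ and al+ d+ py, are the double crossovers. Comparing them with the parentals, only the py allele has switched, so py is the middle locus and the order is al – py – d.
Crossovers in the py–d interval produce the single-crossover classes al d+ py and al+ d py+ (35 + 37 = 72) plus the double crossovers (7).
RF(py–d) = (72 + 7) / 500 = 79/500 = 0.1580 → 15.8 cM.

15.8 cM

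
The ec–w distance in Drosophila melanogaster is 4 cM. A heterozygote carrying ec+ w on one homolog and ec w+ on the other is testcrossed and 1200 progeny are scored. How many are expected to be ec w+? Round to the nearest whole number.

576

A map distance of 4 cM corresponds to a recombination frequency of 0.040.
The F1 is ec+ w / ec w+, so ec w+ is a parental gamete class with expected frequency (1 − r)/2 = 0.960/2 = 0.4800.
Expected number = 0.4800 × 1200 = 576.00 ≈ 576.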